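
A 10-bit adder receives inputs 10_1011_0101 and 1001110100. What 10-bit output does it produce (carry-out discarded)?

0100101001

  1010110101
+ 1001110100
= 0100101001  (discard carry-out 1)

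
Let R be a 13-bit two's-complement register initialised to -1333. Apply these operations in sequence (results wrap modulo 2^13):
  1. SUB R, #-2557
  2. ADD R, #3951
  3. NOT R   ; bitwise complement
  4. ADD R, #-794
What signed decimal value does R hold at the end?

Start: R = -1333 = 1101011001011.
R = -1333 − (-2557) = 1224 = 0010011001000
R = 1224 + 3951 = 5175; wraps to -3017 = 1010000110111
R = NOT 1010000110111 = 0101111001000 = 3016
R = 3016 + (-794) = 2222 = 0100010101110

2222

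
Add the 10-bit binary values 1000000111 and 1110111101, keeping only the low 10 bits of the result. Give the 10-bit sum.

0111000100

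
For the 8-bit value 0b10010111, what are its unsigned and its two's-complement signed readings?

unsigned = 151, signed = -105

Unsigned: 10010111 = 151.
Signed: MSB=1 → 151 − 256 = -105.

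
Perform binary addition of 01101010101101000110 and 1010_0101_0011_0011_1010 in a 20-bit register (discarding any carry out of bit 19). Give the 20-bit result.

  01101010101101000110
+ 10100101001100111010
= 00001111111010000000  (discard carry-out 1)

00001111111010000000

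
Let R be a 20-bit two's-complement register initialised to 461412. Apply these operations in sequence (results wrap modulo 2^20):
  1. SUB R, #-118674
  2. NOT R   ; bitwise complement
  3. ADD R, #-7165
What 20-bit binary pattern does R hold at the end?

Start: R = 461412 = 01110000101001100100.
R = 461412 − (-118674) = 580086; wraps to -468490 = 10001101100111110110
R = NOT 10001101100111110110 = 01110010011000001001 = 468489
R = 468489 + (-7165) = 461324 = 01110000101000001100

01110000101000001100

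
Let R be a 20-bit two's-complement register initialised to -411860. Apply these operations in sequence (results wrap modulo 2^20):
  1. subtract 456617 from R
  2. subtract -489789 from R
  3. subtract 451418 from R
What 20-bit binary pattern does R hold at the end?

00110101010101100110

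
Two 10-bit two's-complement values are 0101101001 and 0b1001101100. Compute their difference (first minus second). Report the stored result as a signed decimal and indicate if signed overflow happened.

-259; overflow

0101101001 = 361 (signed)
0b1001101100 → 1001101100 = -404 (signed)
Subtract via negate-and-add: invert 1001101100 + 1 = 0110010100 (i.e. 404).
  0101101001
+ 0110010100
= 1011111101
Result 1011111101: MSB = 1 → 765 − 1024 = -259.
Both addends (after negating the subtrahend) are non-negative but the stored result is negative: signed overflow. The true value 361 − (-404) = 765 lies outside [-512, 511].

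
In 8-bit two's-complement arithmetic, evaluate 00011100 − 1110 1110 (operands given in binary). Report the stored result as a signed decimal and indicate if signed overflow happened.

46; no overflow

00011100 = 28 (signed)
1110 1110 → 11101110 = -18 (signed)
Subtract via negate-and-add: invert 11101110 + 1 = 00010010 (i.e. 18).
  00011100
+ 00010010
= 00101110
Result 00101110: MSB = 0 → value 46.
Both addends (after negating the subtrahend) are non-negative and so is the stored result: no signed overflow.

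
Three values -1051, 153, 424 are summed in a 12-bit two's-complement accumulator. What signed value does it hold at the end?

-1051 + 153 = -898 (110001111110)
-898 + 424 = -474 (111000100110)

-474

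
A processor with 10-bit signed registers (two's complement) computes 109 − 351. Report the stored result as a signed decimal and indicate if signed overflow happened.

-242; no overflow

109 → 0001101101
351 → 0101011111
Subtract via negate-and-add: invert 0101011111 + 1 = 1010100001 (i.e. -351).
  0001101101
+ 1010100001
= 1100001110
Result 1100001110: MSB = 1 → 782 − 1024 = -242.
Addends (after negating the subtrahend) have opposite signs, so signed overflow cannot occur.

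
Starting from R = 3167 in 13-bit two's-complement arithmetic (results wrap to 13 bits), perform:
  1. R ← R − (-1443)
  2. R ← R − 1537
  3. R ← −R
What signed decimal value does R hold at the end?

-3073

Start: R = 3167 = 0110001011111.
R = 3167 − (-1443) = 4610; wraps to -3582 = 1001000000010
R = -3582 − 1537 = -5119; wraps to 3073 = 0110000000001
R = −(3073) = -3073 = 1001111111111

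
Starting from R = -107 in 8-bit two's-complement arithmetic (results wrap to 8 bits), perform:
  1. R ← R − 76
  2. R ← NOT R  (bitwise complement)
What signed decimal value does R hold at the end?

Start: R = -107 = 10010101.
R = -107 − 76 = -183; wraps to 73 = 01001001
R = NOT 01001001 = 10110110 = -74

-74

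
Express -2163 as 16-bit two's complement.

1111011110001101

|-2163| = 2163 = 0000100001110011 in 16 bits.
Invert the bits: 1111011110001100. Add 1: 1111011110001101.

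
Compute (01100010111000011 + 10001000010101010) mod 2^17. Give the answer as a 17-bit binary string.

11101011001101101

  01100010111000011
+ 10001000010101010
= 11101011001101101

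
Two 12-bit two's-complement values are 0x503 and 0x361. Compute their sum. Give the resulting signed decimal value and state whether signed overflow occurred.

-1948; overflow

0x503 = 010100000011 = 1283 (signed)
0x361 = 001101100001 = 865 (signed)
  010100000011
+ 001101100001
= 100001100100
Result 100001100100: MSB = 1 → 2148 − 4096 = -1948.
Both addends are non-negative but the stored result is negative: signed overflow. The true value 1283 + 865 = 2148 lies outside [-2048, 2047].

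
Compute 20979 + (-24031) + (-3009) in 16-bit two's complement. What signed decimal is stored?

20979 + (-24031) = -3052 (1111010000010100)
-3052 + (-3009) = -6061 (1110100001010011)

-6061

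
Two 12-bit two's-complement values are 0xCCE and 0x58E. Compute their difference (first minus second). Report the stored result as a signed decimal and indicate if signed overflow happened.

1856; overflow

0xCCE = 110011001110 = -818 (signed)
0x58E = 010110001110 = 1422 (signed)
Subtract via negate-and-add: invert 010110001110 + 1 = 101001110010 (i.e. -1422).
  110011001110
+ 101001110010
= 011101000000  (discard carry-out 1)
Result 011101000000: MSB = 0 → value 1856.
Both addends (after negating the subtrahend) are negative but the stored result is non-negative: signed overflow. The true value -818 − 1422 = -2240 lies outside [-2048, 2047].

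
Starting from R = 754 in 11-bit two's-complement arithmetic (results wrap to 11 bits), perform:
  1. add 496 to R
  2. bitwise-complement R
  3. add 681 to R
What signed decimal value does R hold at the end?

Start: R = 754 = 01011110010.
R = 754 + 496 = 1250; wraps to -798 = 10011100010
R = NOT 10011100010 = 01100011101 = 797
R = 797 + 681 = 1478; wraps to -570 = 10111000110

-570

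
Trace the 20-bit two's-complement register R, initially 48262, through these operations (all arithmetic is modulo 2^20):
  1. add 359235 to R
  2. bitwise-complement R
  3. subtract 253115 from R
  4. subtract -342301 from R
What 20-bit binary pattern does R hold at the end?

Start: R = 48262 = 00001011110010000110.
R = 48262 + 359235 = 407497 = 01100011011111001001
R = NOT 01100011011111001001 = 10011100100000110110 = -407498
R = -407498 − 253115 = -660613; wraps to 387963 = 01011110101101111011
R = 387963 − (-342301) = 730264; wraps to -318312 = 10110010010010011000

10110010010010011000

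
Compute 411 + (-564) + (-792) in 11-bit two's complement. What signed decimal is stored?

411 + (-564) = -153 (11101100111)
-153 + (-792) = -945 (10001001111)

-945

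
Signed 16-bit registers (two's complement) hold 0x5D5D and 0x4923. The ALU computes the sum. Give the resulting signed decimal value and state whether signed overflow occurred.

0x5D5D = 0101110101011101 = 23901 (signed)
0x4923 = 0100100100100011 = 18723 (signed)
  0101110101011101
+ 0100100100100011
= 1010011010000000
Result 1010011010000000: MSB = 1 → 42624 − 65536 = -22912.
Both addends are non-negative but the stored result is negative: signed overflow. The true value 23901 + 18723 = 42624 lies outside [-32768, 32767].

-22912; overflow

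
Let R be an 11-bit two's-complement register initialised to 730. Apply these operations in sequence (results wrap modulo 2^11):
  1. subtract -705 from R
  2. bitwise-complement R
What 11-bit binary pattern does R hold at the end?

Start: R = 730 = 01011011010.
R = 730 − (-705) = 1435; wraps to -613 = 10110011011
R = NOT 10110011011 = 01001100100 = 612

01001100100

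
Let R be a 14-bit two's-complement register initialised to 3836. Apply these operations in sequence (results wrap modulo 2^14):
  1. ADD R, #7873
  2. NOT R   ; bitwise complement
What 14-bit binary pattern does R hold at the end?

01001001000010

Start: R = 3836 = 00111011111100.
R = 3836 + 7873 = 11709; wraps to -4675 = 10110110111101
R = NOT 10110110111101 = 01001001000010 = 4674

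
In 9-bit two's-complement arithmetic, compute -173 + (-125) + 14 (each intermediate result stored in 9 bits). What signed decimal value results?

-173 + (-125) = -298 → wraps to 214 (011010110)
214 + 14 = 228 (011100100)

228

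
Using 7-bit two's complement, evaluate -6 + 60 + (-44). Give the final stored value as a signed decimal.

10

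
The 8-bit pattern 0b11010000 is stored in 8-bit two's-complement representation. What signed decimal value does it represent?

-48

MSB is 1, so the value is negative.
Unsigned reading: 208. Subtract 2^8 = 256: 208 − 256 = -48.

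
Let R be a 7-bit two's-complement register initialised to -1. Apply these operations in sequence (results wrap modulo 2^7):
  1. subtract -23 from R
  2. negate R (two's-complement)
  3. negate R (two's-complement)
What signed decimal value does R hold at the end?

Start: R = -1 = 1111111.
R = -1 − (-23) = 22 = 0010110
R = −(22) = -22 = 1101010
R = −(-22) = 22 = 0010110

22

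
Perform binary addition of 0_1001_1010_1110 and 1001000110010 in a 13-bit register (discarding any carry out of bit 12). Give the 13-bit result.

  0100110101110
+ 1001000110010
= 1101111100000

1101111100000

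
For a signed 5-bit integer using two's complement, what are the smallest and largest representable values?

min = -16, max = 15

Minimum: −2^4 = -16.
Maximum: 2^4 − 1 = 15.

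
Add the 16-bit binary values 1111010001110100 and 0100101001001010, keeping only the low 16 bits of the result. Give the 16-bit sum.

0011111010111110

  1111010001110100
+ 0100101001001010
= 0011111010111110  (discard carry-out 1)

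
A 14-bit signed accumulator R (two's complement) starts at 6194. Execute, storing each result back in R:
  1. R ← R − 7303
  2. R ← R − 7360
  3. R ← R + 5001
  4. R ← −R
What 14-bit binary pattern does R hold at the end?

Start: R = 6194 = 01100000110010.
R = 6194 − 7303 = -1109 = 11101110101011
R = -1109 − 7360 = -8469; wraps to 7915 = 01111011101011
R = 7915 + 5001 = 12916; wraps to -3468 = 11001001110100
R = −(-3468) = 3468 = 00110110001100

00110110001100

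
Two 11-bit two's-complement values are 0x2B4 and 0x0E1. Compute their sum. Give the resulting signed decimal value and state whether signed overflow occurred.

0x2B4 = 01010110100 = 692 (signed)
0x0E1 = 00011100001 = 225 (signed)
  01010110100
+ 00011100001
= 01110010101
Result 01110010101: MSB = 0 → value 917.
Both addends are non-negative and so is the stored result: no signed overflow.

917; no overflow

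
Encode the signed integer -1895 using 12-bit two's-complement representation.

|-1895| = 1895 = 011101100111 in 12 bits.
Invert the bits: 100010011000. Add 1: 100010011001.

100010011001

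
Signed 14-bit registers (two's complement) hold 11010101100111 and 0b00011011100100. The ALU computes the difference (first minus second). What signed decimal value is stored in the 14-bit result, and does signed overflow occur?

11010101100111 = -2713 (signed)
0b00011011100100 → 00011011100100 = 1764 (signed)
Subtract via negate-and-add: invert 00011011100100 + 1 = 11100100011100 (i.e. -1764).
  11010101100111
+ 11100100011100
= 10111010000011  (discard carry-out 1)
Result 10111010000011: MSB = 1 → 11907 − 16384 = -4477.
Both addends (after negating the subtrahend) are negative and so is the stored result: no signed overflow.

-4477; no overflow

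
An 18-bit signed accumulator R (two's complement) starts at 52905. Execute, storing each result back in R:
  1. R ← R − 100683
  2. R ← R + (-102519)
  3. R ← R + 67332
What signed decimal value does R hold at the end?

Start: R = 52905 = 001100111010101001.
R = 52905 − 100683 = -47778 = 110100010101011110
R = -47778 + (-102519) = -150297; wraps to 111847 = 011011010011100111
R = 111847 + 67332 = 179179; wraps to -82965 = 101011101111101011

-82965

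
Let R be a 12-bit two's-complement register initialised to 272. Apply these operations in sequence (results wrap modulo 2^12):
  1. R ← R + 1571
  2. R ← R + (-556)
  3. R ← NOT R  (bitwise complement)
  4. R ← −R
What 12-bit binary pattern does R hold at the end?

Start: R = 272 = 000100010000.
R = 272 + 1571 = 1843 = 011100110011
R = 1843 + (-556) = 1287 = 010100000111
R = NOT 010100000111 = 101011111000 = -1288
R = −(-1288) = 1288 = 010100001000

010100001000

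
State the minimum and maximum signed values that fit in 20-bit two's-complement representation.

Minimum: −2^19 = -524288.
Maximum: 2^19 − 1 = 524287.

min = -524288, max = 524287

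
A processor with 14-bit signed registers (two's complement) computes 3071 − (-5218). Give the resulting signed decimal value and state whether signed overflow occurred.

-8095; overflow

3071 → 00101111111111
-5218 → 10101110011110
Subtract via negate-and-add: invert 10101110011110 + 1 = 01010001100010 (i.e. 5218).
  00101111111111
+ 01010001100010
= 10000001100001
Result 10000001100001: MSB = 1 → 8289 − 16384 = -8095.
Both addends (after negating the subtrahend) are non-negative but the stored result is negative: signed overflow. The true value 3071 − (-5218) = 8289 lies outside [-8192, 8191].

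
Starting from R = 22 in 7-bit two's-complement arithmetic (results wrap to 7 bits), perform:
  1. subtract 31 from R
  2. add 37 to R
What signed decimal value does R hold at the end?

28

Start: R = 22 = 0010110.
R = 22 − 31 = -9 = 1110111
R = -9 + 37 = 28 = 0011100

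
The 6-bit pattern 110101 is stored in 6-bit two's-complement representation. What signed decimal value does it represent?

-11

MSB is 1, so the value is negative.
Invert: 001010. Add 1: 001011 = 11. So the value is −11.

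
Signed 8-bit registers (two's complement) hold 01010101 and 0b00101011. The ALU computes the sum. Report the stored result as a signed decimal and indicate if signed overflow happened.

01010101 = 85 (signed)
0b00101011 → 00101011 = 43 (signed)
  01010101
+ 00101011
= 10000000
Result 10000000: MSB = 1 → 128 − 256 = -128.
Both addends are non-negative but the stored result is negative: signed overflow. The true value 85 + 43 = 128 lies outside [-128, 127].

-128; overflow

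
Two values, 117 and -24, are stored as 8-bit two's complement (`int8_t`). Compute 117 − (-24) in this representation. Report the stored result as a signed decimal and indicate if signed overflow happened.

117 → 01110101
-24 → 11101000
Subtract via negate-and-add: invert 11101000 + 1 = 00011000 (i.e. 24).
  01110101
+ 00011000
= 10001101
Result 10001101: MSB = 1 → 141 − 256 = -115.
Both addends (after negating the subtrahend) are non-negative but the stored result is negative: signed overflow. The true value 117 − (-24) = 141 lies outside [-128, 127].

-115; overflow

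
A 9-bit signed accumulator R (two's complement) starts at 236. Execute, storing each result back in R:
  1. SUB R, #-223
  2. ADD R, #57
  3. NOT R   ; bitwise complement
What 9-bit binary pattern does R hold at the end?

111111011

Start: R = 236 = 011101100.
R = 236 − (-223) = 459; wraps to -53 = 111001011
R = -53 + 57 = 4 = 000000100
R = NOT 000000100 = 111111011 = -5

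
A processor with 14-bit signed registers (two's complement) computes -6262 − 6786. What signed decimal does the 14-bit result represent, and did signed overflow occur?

3336; overflow

-6262 → 10011110001010
6786 → 01101010000010
Subtract via negate-and-add: invert 01101010000010 + 1 = 10010101111110 (i.e. -6786).
  10011110001010
+ 10010101111110
= 00110100001000  (discard carry-out 1)
Result 00110100001000: MSB = 0 → value 3336.
Both addends (after negating the subtrahend) are negative but the stored result is non-negative: signed overflow. The true value -6262 − 6786 = -13048 lies outside [-8192, 8191].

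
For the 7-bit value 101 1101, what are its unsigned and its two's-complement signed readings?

unsigned = 93, signed = -35

Unsigned: 1011101 = 93.
Signed: MSB=1 → 93 − 128 = -35.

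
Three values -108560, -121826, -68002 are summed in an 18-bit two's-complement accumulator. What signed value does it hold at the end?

-36244

-108560 + (-121826) = -230386 → wraps to 31758 (000111110000001110)
31758 + (-68002) = -36244 (110111001001101100)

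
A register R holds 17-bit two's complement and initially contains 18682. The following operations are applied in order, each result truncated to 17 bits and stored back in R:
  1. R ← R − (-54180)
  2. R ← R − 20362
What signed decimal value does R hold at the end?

52500

Start: R = 18682 = 00100100011111010.
R = 18682 − (-54180) = 72862; wraps to -58210 = 10001110010011110
R = -58210 − 20362 = -78572; wraps to 52500 = 01100110100010100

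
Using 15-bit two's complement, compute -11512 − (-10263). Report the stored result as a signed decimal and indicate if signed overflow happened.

-11512 → 101001100001000
-10263 → 101011111101001
Subtract via negate-and-add: invert 101011111101001 + 1 = 010100000010111 (i.e. 10263).
  101001100001000
+ 010100000010111
= 111101100011111
Result 111101100011111: MSB = 1 → 31519 − 32768 = -1249.
Addends (after negating the subtrahend) have opposite signs, so signed overflow cannot occur.

-1249; no overflow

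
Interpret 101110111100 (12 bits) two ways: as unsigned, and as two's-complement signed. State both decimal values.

Unsigned: 101110111100 = 3004.
Signed: MSB=1 → 3004 − 4096 = -1092.

unsigned = 3004, signed = -1092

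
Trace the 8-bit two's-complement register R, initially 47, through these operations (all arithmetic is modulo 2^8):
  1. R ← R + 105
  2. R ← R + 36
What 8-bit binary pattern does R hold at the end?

10111100

Start: R = 47 = 00101111.
R = 47 + 105 = 152; wraps to -104 = 10011000
R = -104 + 36 = -68 = 10111100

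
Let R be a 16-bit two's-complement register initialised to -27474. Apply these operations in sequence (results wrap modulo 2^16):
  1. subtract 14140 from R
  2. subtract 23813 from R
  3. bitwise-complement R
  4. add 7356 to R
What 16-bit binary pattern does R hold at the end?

0001110001001110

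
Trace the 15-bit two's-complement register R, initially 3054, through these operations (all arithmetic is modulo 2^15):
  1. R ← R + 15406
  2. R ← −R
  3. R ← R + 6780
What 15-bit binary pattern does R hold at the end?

Start: R = 3054 = 000101111101110.
R = 3054 + 15406 = 18460; wraps to -14308 = 100100000011100
R = −(-14308) = 14308 = 011011111100100
R = 14308 + 6780 = 21088; wraps to -11680 = 101001001100000

101001001100000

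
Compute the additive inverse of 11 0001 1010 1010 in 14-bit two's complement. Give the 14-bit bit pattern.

00111001010110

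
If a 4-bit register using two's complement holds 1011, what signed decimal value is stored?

MSB is 1, so the value is negative.
Invert: 0100. Add 1: 0101 = 5. So the value is −5.

-5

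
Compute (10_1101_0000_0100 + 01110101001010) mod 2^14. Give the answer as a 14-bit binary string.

00101001001110

  10110100000100
+ 01110101001010
= 00101001001110  (discard carry-out 1)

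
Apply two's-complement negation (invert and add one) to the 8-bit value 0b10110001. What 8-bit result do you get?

01001111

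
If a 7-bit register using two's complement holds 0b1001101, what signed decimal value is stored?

-51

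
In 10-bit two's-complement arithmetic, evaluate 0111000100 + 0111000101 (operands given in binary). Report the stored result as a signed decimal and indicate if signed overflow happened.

-119; overflow

0111000100 = 452 (signed)
0111000101 = 453 (signed)
  0111000100
+ 0111000101
= 1110001001
Result 1110001001: MSB = 1 → 905 − 1024 = -119.
Both addends are non-negative but the stored result is negative: signed overflow. The true value 452 + 453 = 905 lies outside [-512, 511].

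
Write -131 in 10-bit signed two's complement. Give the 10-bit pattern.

1101111101

|-131| = 131 = 0010000011 in 10 bits.
Invert the bits: 1101111100. Add 1: 1101111101.
Check: 1101111101 reads as 893 − 1024 = -131.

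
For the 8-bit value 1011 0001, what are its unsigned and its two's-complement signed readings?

unsigned = 177, signed = -79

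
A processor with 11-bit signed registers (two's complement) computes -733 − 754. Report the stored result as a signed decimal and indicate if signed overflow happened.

-733 → 10100100011
754 → 01011110010
Subtract via negate-and-add: invert 01011110010 + 1 = 10100001110 (i.e. -754).
  10100100011
+ 10100001110
= 01000110001  (discard carry-out 1)
Result 01000110001: MSB = 0 → value 561.
Both addends (after negating the subtrahend) are negative but the stored result is non-negative: signed overflow. The true value -733 − 754 = -1487 lies outside [-1024, 1023].

561; overflow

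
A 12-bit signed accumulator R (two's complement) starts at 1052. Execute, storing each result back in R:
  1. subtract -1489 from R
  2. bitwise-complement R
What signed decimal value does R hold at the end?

1554

Start: R = 1052 = 010000011100.
R = 1052 − (-1489) = 2541; wraps to -1555 = 100111101101
R = NOT 100111101101 = 011000010010 = 1554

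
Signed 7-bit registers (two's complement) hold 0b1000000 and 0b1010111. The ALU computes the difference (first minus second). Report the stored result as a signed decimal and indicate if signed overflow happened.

-23; no overflow

0b1000000 → 1000000 = -64 (signed)
0b1010111 → 1010111 = -41 (signed)
Subtract via negate-and-add: invert 1010111 + 1 = 0101001 (i.e. 41).
  1000000
+ 0101001
= 1101001
Result 1101001: MSB = 1 → 105 − 128 = -23.
Addends (after negating the subtrahend) have opposite signs, so signed overflow cannot occur.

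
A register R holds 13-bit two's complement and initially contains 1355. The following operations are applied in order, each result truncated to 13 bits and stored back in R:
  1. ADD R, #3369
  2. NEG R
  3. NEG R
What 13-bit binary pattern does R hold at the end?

1001001110100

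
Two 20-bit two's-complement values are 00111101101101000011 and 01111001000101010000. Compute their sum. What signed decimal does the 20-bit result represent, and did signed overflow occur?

00111101101101000011 = 252739 (signed)
01111001000101010000 = 495952 (signed)
  00111101101101000011
+ 01111001000101010000
= 10110110110010010011
Result 10110110110010010011: MSB = 1 → 748691 − 1048576 = -299885.
Both addends are non-negative but the stored result is negative: signed overflow. The true value 252739 + 495952 = 748691 lies outside [-524288, 524287].

-299885; overflow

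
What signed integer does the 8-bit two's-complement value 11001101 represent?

-51

MSB is 1, so the value is negative.
Invert: 00110010. Add 1: 00110011 = 51. So the value is −51.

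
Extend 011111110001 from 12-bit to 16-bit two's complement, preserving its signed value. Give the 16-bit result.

0000011111110001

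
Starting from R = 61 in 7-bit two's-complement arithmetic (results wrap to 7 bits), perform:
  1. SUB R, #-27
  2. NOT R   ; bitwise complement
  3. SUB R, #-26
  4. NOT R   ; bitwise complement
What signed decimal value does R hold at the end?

Start: R = 61 = 0111101.
R = 61 − (-27) = 88; wraps to -40 = 1011000
R = NOT 1011000 = 0100111 = 39
R = 39 − (-26) = 65; wraps to -63 = 1000001
R = NOT 1000001 = 0111110 = 62

62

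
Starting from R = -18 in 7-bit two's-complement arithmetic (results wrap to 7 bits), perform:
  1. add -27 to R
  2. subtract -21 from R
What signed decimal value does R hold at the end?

-24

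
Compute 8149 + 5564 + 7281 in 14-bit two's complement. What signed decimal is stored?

8149 + 5564 = 13713 → wraps to -2671 (11010110010001)
-2671 + 7281 = 4610 (01001000000010)

4610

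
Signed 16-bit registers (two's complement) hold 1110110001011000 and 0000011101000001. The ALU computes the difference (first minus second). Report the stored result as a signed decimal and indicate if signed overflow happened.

1110110001011000 = -5032 (signed)
0000011101000001 = 1857 (signed)
Subtract via negate-and-add: invert 0000011101000001 + 1 = 1111100010111111 (i.e. -1857).
  1110110001011000
+ 1111100010111111
= 1110010100010111  (discard carry-out 1)
Result 1110010100010111: MSB = 1 → 58647 − 65536 = -6889.
Both addends (after negating the subtrahend) are negative and so is the stored result: no signed overflow.

-6889; no overflow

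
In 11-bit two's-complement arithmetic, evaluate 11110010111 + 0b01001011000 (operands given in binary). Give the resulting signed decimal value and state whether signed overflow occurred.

495; no overflow

11110010111 = -105 (signed)
0b01001011000 → 01001011000 = 600 (signed)
  11110010111
+ 01001011000
= 00111101111  (discard carry-out 1)
Result 00111101111: MSB = 0 → value 495.
Addends have opposite signs, so signed overflow cannot occur.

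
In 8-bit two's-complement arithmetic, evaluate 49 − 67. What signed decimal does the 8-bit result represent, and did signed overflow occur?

-18; no overflow

49 → 00110001
67 → 01000011
Subtract via negate-and-add: invert 01000011 + 1 = 10111101 (i.e. -67).
  00110001
+ 10111101
= 11101110
Result 11101110: MSB = 1 → 238 − 256 = -18.
Addends (after negating the subtrahend) have opposite signs, so signed overflow cannot occur.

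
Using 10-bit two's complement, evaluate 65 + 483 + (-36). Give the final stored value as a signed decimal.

65 + 483 = 548 → wraps to -476 (1000100100)
-476 + (-36) = -512 (1000000000)

-512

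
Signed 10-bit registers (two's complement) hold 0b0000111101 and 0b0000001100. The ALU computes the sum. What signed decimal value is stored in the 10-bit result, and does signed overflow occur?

73; no overflow

0b0000111101 → 0000111101 = 61 (signed)
0b0000001100 → 0000001100 = 12 (signed)
  0000111101
+ 0000001100
= 0001001001
Result 0001001001: MSB = 0 → value 73.
Both addends are non-negative and so is the stored result: no signed overflow.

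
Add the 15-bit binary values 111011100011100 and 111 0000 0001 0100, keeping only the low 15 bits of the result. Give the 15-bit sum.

110011100110000

  111011100011100
+ 111000000010100
= 110011100110000  (discard carry-out 1)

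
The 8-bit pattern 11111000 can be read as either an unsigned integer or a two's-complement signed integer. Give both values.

Unsigned: 11111000 = 248.
Signed: MSB=1 → 248 − 256 = -8.

unsigned = 248, signed = -8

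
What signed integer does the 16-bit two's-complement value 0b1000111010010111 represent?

-29033

MSB is 1, so the value is negative.
Unsigned reading: 36503. Subtract 2^16 = 65536: 36503 − 65536 = -29033.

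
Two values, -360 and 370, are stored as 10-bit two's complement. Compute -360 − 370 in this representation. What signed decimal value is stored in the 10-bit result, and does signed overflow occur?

294; overflow

-360 → 1010011000
370 → 0101110010
Subtract via negate-and-add: invert 0101110010 + 1 = 1010001110 (i.e. -370).
  1010011000
+ 1010001110
= 0100100110  (discard carry-out 1)
Result 0100100110: MSB = 0 → value 294.
Both addends (after negating the subtrahend) are negative but the stored result is non-negative: signed overflow. The true value -360 − 370 = -730 lies outside [-512, 511].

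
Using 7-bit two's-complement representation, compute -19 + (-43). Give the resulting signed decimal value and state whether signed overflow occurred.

-62; no overflow

-19 → 1101101
-43 → 1010101
  1101101
+ 1010101
= 1000010  (discard carry-out 1)
Result 1000010: MSB = 1 → 66 − 128 = -62.
Both addends are negative and so is the stored result: no signed overflow.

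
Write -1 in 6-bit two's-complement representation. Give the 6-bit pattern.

111111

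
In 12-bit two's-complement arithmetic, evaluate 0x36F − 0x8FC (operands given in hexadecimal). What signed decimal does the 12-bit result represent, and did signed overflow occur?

-1421; overflow

0x36F = 001101101111 = 879 (signed)
0x8FC = 100011111100 = -1796 (signed)
Subtract via negate-and-add: invert 100011111100 + 1 = 011100000100 (i.e. 1796).
  001101101111
+ 011100000100
= 101001110011
Result 101001110011: MSB = 1 → 2675 − 4096 = -1421.
Both addends (after negating the subtrahend) are non-negative but the stored result is negative: signed overflow. The true value 879 − (-1796) = 2675 lies outside [-2048, 2047].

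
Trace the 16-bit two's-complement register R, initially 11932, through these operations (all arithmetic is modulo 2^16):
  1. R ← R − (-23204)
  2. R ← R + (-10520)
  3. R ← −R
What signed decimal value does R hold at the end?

Start: R = 11932 = 0010111010011100.
R = 11932 − (-23204) = 35136; wraps to -30400 = 1000100101000000
R = -30400 + (-10520) = -40920; wraps to 24616 = 0110000000101000
R = −(24616) = -24616 = 1001111111011000

-24616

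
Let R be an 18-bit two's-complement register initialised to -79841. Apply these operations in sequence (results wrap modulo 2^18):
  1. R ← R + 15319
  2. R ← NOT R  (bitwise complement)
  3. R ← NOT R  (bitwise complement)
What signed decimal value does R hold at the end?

-64522

Start: R = -79841 = 101100100000011111.
R = -79841 + 15319 = -64522 = 110000001111110110
R = NOT 110000001111110110 = 001111110000001001 = 64521
R = NOT 001111110000001001 = 110000001111110110 = -64522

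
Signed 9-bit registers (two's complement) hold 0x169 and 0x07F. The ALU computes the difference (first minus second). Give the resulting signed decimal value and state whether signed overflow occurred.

234; overflow

0x169 = 101101001 = -151 (signed)
0x07F = 001111111 = 127 (signed)
Subtract via negate-and-add: invert 001111111 + 1 = 110000001 (i.e. -127).
  101101001
+ 110000001
= 011101010  (discard carry-out 1)
Result 011101010: MSB = 0 → value 234.
Both addends (after negating the subtrahend) are negative but the stored result is non-negative: signed overflow. The true value -151 − 127 = -278 lies outside [-256, 255].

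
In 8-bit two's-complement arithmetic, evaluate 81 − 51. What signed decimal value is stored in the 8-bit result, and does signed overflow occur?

30; no overflow

81 → 01010001
51 → 00110011
Subtract via negate-and-add: invert 00110011 + 1 = 11001101 (i.e. -51).
  01010001
+ 11001101
= 00011110  (discard carry-out 1)
Result 00011110: MSB = 0 → value 30.
Addends (after negating the subtrahend) have opposite signs, so signed overflow cannot occur.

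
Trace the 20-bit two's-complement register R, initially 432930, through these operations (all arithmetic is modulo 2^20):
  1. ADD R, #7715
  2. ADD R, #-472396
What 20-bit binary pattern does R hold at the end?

11111000001111111001

Start: R = 432930 = 01101001101100100010.
R = 432930 + 7715 = 440645 = 01101011100101000101
R = 440645 + (-472396) = -31751 = 11111000001111111001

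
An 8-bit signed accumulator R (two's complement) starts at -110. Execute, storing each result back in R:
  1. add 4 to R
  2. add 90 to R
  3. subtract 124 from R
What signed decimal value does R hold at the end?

Start: R = -110 = 10010010.
R = -110 + 4 = -106 = 10010110
R = -106 + 90 = -16 = 11110000
R = -16 − 124 = -140; wraps to 116 = 01110100

116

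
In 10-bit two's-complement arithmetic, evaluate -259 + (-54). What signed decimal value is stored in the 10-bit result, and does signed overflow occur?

-313; no overflow

-259 → 1011111101
-54 → 1111001010
  1011111101
+ 1111001010
= 1011000111  (discard carry-out 1)
Result 1011000111: MSB = 1 → 711 − 1024 = -313.
Both addends are negative and so is the stored result: no signed overflow.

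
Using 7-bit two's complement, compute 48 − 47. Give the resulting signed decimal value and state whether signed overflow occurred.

1; no overflow

48 → 0110000
47 → 0101111
Subtract via negate-and-add: invert 0101111 + 1 = 1010001 (i.e. -47).
  0110000
+ 1010001
= 0000001  (discard carry-out 1)
Result 0000001: MSB = 0 → value 1.
Addends (after negating the subtrahend) have opposite signs, so signed overflow cannot occur.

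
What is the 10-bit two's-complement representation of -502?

|-502| = 502 = 0111110110 in 10 bits.
Invert the bits: 1000001001. Add 1: 1000001010.

1000001010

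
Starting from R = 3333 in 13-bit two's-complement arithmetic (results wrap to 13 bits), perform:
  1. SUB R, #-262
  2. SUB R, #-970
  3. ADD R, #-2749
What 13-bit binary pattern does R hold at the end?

Start: R = 3333 = 0110100000101.
R = 3333 − (-262) = 3595 = 0111000001011
R = 3595 − (-970) = 4565; wraps to -3627 = 1000111010101
R = -3627 + (-2749) = -6376; wraps to 1816 = 0011100011000

0011100011000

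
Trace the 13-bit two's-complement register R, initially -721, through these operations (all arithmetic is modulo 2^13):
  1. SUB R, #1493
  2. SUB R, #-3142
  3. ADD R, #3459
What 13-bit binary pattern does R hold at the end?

1000100100011

Start: R = -721 = 1110100101111.
R = -721 − 1493 = -2214 = 1011101011010
R = -2214 − (-3142) = 928 = 0001110100000
R = 928 + 3459 = 4387; wraps to -3805 = 1000100100011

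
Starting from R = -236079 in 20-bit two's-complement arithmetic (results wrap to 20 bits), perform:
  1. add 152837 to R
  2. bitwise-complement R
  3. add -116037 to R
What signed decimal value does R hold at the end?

-32796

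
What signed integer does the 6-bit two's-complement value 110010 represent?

-14

MSB is 1, so the value is negative.
Unsigned reading: 50. Subtract 2^6 = 64: 50 − 64 = -14.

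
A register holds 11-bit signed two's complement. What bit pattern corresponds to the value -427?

11001010101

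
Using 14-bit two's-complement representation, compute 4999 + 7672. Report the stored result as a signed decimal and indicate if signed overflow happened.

-3713; overflow

4999 → 01001110000111
7672 → 01110111111000
  01001110000111
+ 01110111111000
= 11000101111111
Result 11000101111111: MSB = 1 → 12671 − 16384 = -3713.
Both addends are non-negative but the stored result is negative: signed overflow. The true value 4999 + 7672 = 12671 lies outside [-8192, 8191].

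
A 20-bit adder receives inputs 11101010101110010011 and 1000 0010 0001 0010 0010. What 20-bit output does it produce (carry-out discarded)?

01101100110010110101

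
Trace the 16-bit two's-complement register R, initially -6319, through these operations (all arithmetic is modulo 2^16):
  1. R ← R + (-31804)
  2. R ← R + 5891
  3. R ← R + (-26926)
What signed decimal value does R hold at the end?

Start: R = -6319 = 1110011101010001.
R = -6319 + (-31804) = -38123; wraps to 27413 = 0110101100010101
R = 27413 + 5891 = 33304; wraps to -32232 = 1000001000011000
R = -32232 + (-26926) = -59158; wraps to 6378 = 0001100011101010

6378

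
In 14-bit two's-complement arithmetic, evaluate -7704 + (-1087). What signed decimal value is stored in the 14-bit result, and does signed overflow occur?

-7704 → 10000111101000
-1087 → 11101111000001
  10000111101000
+ 11101111000001
= 01110110101001  (discard carry-out 1)
Result 01110110101001: MSB = 0 → value 7593.
Both addends are negative but the stored result is non-negative: signed overflow. The true value -7704 + (-1087) = -8791 lies outside [-8192, 8191].

7593; overflow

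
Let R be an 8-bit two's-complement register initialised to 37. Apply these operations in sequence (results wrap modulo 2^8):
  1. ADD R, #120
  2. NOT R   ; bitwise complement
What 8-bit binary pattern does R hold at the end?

01100010

Start: R = 37 = 00100101.
R = 37 + 120 = 157; wraps to -99 = 10011101
R = NOT 10011101 = 01100010 = 98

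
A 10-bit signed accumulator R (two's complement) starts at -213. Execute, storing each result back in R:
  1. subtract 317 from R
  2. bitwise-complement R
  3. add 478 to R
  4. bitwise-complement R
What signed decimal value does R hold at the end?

Start: R = -213 = 1100101011.
R = -213 − 317 = -530; wraps to 494 = 0111101110
R = NOT 0111101110 = 1000010001 = -495
R = -495 + 478 = -17 = 1111101111
R = NOT 1111101111 = 0000010000 = 16

16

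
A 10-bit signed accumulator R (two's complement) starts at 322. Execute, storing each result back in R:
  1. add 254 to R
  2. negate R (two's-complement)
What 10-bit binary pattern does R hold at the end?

0111000000

Start: R = 322 = 0101000010.
R = 322 + 254 = 576; wraps to -448 = 1001000000
R = −(-448) = 448 = 0111000000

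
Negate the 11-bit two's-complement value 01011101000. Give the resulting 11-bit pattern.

Invert: 10100010111. Add 1: 10100011000.
Check: 01011101000 = 744, 10100011000 = -744.

10100011000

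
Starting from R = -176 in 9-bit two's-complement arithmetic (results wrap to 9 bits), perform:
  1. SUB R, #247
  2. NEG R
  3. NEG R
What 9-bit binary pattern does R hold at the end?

Start: R = -176 = 101010000.
R = -176 − 247 = -423; wraps to 89 = 001011001
R = −(89) = -89 = 110100111
R = −(-89) = 89 = 001011001

001011001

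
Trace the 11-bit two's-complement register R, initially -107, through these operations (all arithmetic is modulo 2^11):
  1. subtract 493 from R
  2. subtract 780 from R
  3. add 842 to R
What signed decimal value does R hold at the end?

-538

Start: R = -107 = 11110010101.
R = -107 − 493 = -600 = 10110101000
R = -600 − 780 = -1380; wraps to 668 = 01010011100
R = 668 + 842 = 1510; wraps to -538 = 10111100110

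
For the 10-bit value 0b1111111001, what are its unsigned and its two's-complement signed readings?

unsigned = 1017, signed = -7

Unsigned: 1111111001 = 1017.
Signed: MSB=1 → 1017 − 1024 = -7.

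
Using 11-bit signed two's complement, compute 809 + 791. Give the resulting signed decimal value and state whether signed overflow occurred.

-448; overflow

809 → 01100101001
791 → 01100010111
  01100101001
+ 01100010111
= 11001000000
Result 11001000000: MSB = 1 → 1600 − 2048 = -448.
Both addends are non-negative but the stored result is negative: signed overflow. The true value 809 + 791 = 1600 lies outside [-1024, 1023].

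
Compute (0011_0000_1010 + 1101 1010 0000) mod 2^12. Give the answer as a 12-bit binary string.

000010101010

  001100001010
+ 110110100000
= 000010101010  (discard carry-out 1)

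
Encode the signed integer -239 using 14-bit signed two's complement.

11111100010001

|-239| = 239 = 00000011101111 in 14 bits.
Invert the bits: 11111100010000. Add 1: 11111100010001.
Check: 11111100010001 reads as 16145 − 16384 = -239.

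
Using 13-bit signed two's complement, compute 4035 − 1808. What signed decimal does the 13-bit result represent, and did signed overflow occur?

2227; no overflow

4035 → 0111111000011
1808 → 0011100010000
Subtract via negate-and-add: invert 0011100010000 + 1 = 1100011110000 (i.e. -1808).
  0111111000011
+ 1100011110000
= 0100010110011  (discard carry-out 1)
Result 0100010110011: MSB = 0 → value 2227.
Addends (after negating the subtrahend) have opposite signs, so signed overflow cannot occur.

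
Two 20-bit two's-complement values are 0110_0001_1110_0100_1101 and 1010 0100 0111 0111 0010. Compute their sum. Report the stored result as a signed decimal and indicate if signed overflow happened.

26047; no overflow

0110_0001_1110_0100_1101 → 01100001111001001101 = 400973 (signed)
1010 0100 0111 0111 0010 → 10100100011101110010 = -374926 (signed)
  01100001111001001101
+ 10100100011101110010
= 00000110010110111111  (discard carry-out 1)
Result 00000110010110111111: MSB = 0 → value 26047.
Addends have opposite signs, so signed overflow cannot occur.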